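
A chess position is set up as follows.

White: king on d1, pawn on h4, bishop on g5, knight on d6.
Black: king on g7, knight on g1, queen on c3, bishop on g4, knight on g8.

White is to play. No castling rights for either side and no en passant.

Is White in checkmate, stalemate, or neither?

checkmate

White to move; white king on d1.
In check: yes, from the black bishop on g4.
King squares — c1: attacked by Qc3; e1: attacked by Qc3; c2: attacked by Qc3; d2: attacked by Qc3; e2: attacked by Ng1.
Legal moves for White: none.
In check with no legal moves → checkmate.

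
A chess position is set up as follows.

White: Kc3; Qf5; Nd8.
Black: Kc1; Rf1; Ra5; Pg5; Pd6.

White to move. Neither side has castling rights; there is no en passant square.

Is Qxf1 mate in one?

yes

After Qxf1: black king on c1; in check: yes, from the white queen on f1.
King squares — b1: attacked by Qf1; d1: attacked by Qf1; b2: attacked by Kc3; c2: attacked by Kc3; d2: attacked by Kc3.
Black has no legal moves → checkmate.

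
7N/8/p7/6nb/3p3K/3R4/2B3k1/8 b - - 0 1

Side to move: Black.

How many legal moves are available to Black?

19

Black to move; king on g2.
In check: no.
Legal moves: Be8, Bf7, Bg6, Bg4, Bf3, Be2, Bd1, Nh7, Nf7, Ne6, Ne4, Nh3, Nf3+, Kh2, Kf2, Kh1, Kg1, Kf1, a5.
Count: 19.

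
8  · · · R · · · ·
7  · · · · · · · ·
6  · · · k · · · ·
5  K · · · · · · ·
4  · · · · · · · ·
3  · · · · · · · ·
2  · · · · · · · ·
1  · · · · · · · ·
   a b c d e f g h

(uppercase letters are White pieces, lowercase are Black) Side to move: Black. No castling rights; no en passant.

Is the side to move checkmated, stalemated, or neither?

Black to move; black king on d6.
In check: yes, from the white rook on d8.
Legal moves for Black: Ke7, Kc7, Ke6, Kc6, Ke5, Kc5.
Black is in check but has 6 legal moves → neither.

neither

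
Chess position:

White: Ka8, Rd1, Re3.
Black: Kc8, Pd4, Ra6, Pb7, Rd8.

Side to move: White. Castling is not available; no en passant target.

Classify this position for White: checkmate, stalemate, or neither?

White to move; white king on a8.
In check: yes, from the black rook on a6.
King squares — a7: attacked by Ra6; b7: attacked by Kc8; b8: attacked by Kc8.
Legal moves for White: none.
In check with no legal moves → checkmate.

checkmate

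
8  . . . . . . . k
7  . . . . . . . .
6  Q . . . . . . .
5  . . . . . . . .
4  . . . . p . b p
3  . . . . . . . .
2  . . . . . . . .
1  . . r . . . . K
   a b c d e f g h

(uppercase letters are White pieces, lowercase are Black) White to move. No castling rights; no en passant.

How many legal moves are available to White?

White to move; king on h1.
In check: yes, from the black rook on c1.
Legal moves: Kh2, Kg2, Qf1.
Count: 3.

3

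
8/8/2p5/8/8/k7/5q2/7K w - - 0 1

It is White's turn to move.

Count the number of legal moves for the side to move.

0

White to move; king on h1.
In check: no.
Legal moves: none.
Count: 0.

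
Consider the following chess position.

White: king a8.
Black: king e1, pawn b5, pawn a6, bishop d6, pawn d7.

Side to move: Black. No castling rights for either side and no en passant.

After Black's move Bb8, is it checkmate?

no

After Bb8: white king on a8; in check: no.
White is not in check, so this cannot be checkmate.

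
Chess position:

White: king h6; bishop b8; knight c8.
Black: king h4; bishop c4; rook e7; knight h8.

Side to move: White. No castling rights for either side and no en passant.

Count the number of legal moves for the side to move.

11

White to move; king on h6.
In check: no.
Legal moves: Nxe7, Na7, Nd6, Nb6, Bc7, Ba7, Bd6, Be5, Bf4, Bg3+, Bh2.
Count: 11.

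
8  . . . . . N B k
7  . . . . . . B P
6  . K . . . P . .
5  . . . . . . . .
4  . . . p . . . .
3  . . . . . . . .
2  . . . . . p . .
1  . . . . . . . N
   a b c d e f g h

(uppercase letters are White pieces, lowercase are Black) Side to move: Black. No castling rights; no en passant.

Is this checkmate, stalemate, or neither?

Black to move; black king on h8.
In check: yes, from the white bishop on g7.
King squares — g7: attacked by Pf6; h7: attacked by Nf8; g8: attacked by Ph7.
Legal moves for Black: none.
In check with no legal moves → checkmate.

checkmate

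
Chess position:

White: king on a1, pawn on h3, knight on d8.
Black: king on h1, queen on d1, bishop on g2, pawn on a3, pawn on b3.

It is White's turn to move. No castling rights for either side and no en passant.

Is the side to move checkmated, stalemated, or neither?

checkmate

White to move; white king on a1.
In check: yes, from the black queen on d1.
King squares — b1: attacked by Qd1; a2: attacked by Pb3; b2: attacked by Pa3.
Legal moves for White: none.
In check with no legal moves → checkmate.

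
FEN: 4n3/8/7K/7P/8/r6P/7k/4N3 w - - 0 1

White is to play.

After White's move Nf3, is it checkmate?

After Nf3: black king on h2; in check: yes, from the white knight on f3.
Black has 5 legal replies: Kxh3, Kg3, Kg2, Kh1, Rxf3.
In check but a legal move exists → not checkmate.

no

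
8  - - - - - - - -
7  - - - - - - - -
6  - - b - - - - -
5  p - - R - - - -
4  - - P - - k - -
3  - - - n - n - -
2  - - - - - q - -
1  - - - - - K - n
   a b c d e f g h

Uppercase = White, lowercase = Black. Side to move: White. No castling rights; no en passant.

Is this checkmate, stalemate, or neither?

checkmate

White to move; white king on f1.
In check: yes, from the black queen on f2.
King squares — e1: attacked by Qf2; g1: attacked by Qf2; e2: attacked by Qf2; f2: attacked by Nh1; g2: attacked by Qf2.
Legal moves for White: none.
In check with no legal moves → checkmate.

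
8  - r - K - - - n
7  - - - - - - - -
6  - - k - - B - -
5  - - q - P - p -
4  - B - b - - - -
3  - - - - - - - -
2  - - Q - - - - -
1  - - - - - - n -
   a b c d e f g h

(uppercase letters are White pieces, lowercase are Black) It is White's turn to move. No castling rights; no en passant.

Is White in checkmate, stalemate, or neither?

checkmate

White to move; white king on d8.
In check: yes, from the black rook on b8.
King squares — c7: attacked by Kc6; d7: attacked by Kc6; e7: attacked by Qc5; c8: attacked by Rb8; e8: attacked by Rb8.
Legal moves for White: none.
In check with no legal moves → checkmate.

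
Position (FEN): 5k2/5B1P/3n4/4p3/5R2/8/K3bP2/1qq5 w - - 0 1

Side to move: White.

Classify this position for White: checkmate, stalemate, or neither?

White to move; white king on a2.
In check: yes, from the black queen on b1.
King squares — a1: attacked by Qb1; b1: attacked by Qc1; b2: attacked by Qb1; a3: attacked by Qc1; b3: attacked by Qb1.
Legal moves for White: none.
In check with no legal moves → checkmate.

checkmate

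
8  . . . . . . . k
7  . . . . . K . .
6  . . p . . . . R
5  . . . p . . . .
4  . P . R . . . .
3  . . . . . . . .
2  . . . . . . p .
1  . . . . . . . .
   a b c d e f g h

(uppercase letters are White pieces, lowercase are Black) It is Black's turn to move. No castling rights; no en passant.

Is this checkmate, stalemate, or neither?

checkmate

Black to move; black king on h8.
In check: yes, from the white rook on h6.
King squares — g7: attacked by Kf7; h7: attacked by Rh6; g8: attacked by Kf7.
Legal moves for Black: none.
In check with no legal moves → checkmate.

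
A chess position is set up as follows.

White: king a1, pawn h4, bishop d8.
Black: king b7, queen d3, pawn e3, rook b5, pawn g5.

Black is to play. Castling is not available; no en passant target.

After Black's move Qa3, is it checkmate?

After Qa3: white king on a1; in check: yes, from the black queen on a3.
King squares — b1: attacked by Rb5; a2: attacked by Qa3; b2: attacked by Qa3.
White has no legal moves → checkmate.

yes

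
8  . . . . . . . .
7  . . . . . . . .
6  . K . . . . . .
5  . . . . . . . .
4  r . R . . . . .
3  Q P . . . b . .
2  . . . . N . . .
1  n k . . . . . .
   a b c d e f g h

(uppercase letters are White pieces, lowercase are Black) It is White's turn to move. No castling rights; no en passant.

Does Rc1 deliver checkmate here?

After Rc1: black king on b1; in check: yes, from the white rook on c1.
King squares — a1: own knight; c1: attacked by Ne2; a2: attacked by Qa3; b2: attacked by Qa3; c2: attacked by Rc1.
Black has no legal moves → checkmate.

yes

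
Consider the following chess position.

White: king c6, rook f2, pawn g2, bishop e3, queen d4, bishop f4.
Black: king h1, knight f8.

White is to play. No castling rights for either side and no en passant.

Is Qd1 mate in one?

After Qd1: black king on h1; in check: yes, from the white queen on d1.
King squares — g1: attacked by Qd1; g2: attacked by Rf2; h2: attacked by Bf4.
Black has no legal moves → checkmate.

yes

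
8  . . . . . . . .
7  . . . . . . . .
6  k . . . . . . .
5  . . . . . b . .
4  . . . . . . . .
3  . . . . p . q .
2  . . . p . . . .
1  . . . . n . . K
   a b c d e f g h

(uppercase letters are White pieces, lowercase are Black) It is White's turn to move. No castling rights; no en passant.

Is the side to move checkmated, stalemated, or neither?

White to move; white king on h1.
In check: no.
King squares — g1: attacked by Qg3; g2: attacked by Ne1; h2: attacked by Qg3.
Legal moves for White: none.
Not in check and no legal moves → stalemate.

stalemate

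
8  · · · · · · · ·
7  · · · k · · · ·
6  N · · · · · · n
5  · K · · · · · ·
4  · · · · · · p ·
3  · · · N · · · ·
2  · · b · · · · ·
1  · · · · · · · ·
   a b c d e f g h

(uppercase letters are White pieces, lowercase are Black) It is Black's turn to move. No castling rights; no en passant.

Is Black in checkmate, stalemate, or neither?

neither

Black to move; black king on d7.
In check: no.
Legal moves for Black: Ke8, Kd8, Kc8, Ke7, Ke6, Kd6, Ng8, Nf7, Nf5, Ba4+, Bxd3+, Bb3, Bd1, Bb1, g3.
Black has 15 legal moves and is not in check → neither.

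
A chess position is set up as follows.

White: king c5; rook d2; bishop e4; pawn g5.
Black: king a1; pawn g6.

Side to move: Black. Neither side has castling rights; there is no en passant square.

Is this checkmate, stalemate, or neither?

stalemate

Black to move; black king on a1.
In check: no.
King squares — b1: attacked by Be4; a2: attacked by Rd2; b2: attacked by Rd2.
Legal moves for Black: none.
Not in check and no legal moves → stalemate.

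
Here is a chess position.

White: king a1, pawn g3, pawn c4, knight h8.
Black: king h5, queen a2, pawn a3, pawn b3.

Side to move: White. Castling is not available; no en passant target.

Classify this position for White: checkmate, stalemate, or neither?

checkmate

White to move; white king on a1.
In check: yes, from the black queen on a2.
King squares — b1: attacked by Qa2; a2: attacked by Pb3; b2: attacked by Qa2.
Legal moves for White: none.
In check with no legal moves → checkmate.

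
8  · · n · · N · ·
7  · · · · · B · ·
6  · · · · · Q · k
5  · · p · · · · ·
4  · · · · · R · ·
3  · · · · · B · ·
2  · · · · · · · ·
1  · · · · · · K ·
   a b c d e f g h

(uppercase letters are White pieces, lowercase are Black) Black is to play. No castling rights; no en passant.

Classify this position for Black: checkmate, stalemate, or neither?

Black to move; black king on h6.
In check: yes, from the white queen on f6.
King squares — g5: attacked by Qf6; h5: attacked by Bf3; g6: attacked by Qf6; g7: attacked by Qf6; h7: attacked by Nf8.
Legal moves for Black: none.
In check with no legal moves → checkmate.

checkmate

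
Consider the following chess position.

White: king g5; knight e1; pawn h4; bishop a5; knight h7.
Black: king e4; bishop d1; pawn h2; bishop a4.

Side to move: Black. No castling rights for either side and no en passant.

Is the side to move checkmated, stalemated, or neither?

neither

Black to move; black king on e4.
In check: no.
Legal moves for Black include: Ke5, Kd5, Kd4, Ke3, Be8, Bd7, Bc6, Bb5, Bab3, Bac2, Bh5, Bg4, Bf3, Bdb3, Be2, Bdc2, h1=Q, h1=R, ... (list truncated; more exist).
Black has legal moves and is not in check → neither.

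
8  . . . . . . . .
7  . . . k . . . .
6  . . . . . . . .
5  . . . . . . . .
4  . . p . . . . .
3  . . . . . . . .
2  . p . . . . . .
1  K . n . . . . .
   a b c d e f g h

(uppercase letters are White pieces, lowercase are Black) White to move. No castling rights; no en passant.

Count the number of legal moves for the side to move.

2

White to move; king on a1.
In check: yes, from the black pawn on b2.
Legal moves: Kxb2, Kb1.
Count: 2.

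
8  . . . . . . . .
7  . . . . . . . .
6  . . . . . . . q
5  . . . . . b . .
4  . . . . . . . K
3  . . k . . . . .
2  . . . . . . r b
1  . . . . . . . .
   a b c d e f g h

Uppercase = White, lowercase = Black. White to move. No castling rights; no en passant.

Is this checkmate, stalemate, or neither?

White to move; white king on h4.
In check: yes, from the black queen on h6.
King squares — g3: attacked by Rg2; h3: attacked by Bf5; g4: attacked by Rg2; g5: attacked by Rg2; h5: attacked by Qh6.
Legal moves for White: none.
In check with no legal moves → checkmate.

checkmate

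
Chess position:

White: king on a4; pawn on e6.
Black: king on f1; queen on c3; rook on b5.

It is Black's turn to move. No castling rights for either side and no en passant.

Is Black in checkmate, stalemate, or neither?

neither

Black to move; black king on f1.
In check: no.
Legal moves for Black include: Rb8, Rb7, Rb6, Rh5, Rg5, Rf5, Re5, Rd5, Rc5, Ra5#, Rb4+, Rb3, Rb2, Rb1, Qh8, Qc8, Qg7, Qc7, ... (list truncated; more exist).
Black has legal moves and is not in check → neither.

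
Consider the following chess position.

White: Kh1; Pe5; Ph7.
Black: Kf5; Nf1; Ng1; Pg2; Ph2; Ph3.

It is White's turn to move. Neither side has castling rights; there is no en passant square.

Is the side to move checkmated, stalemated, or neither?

White to move; white king on h1.
In check: yes, from the black pawn on g2.
King squares — g1: attacked by Ph2; g2: attacked by Ph3; h2: attacked by Nf1.
Legal moves for White: none.
In check with no legal moves → checkmate.

checkmate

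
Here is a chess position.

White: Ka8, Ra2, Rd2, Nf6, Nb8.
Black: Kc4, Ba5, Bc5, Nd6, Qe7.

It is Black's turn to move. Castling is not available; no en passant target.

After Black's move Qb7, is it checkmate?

After Qb7: white king on a8; in check: yes, from the black queen on b7.
King squares — a7: attacked by Bc5; b7: attacked by Nd6; b8: own knight.
White has no legal moves → checkmate.

yes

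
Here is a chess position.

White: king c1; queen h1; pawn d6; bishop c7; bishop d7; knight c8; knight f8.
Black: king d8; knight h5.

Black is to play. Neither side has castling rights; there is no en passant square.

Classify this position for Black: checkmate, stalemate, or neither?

Black to move; black king on d8.
In check: yes, from the white bishop on c7.
King squares — c7: attacked by Pd6; d7: attacked by Nf8; e7: attacked by Pd6; c8: attacked by Bd7; e8: attacked by Bd7.
Legal moves for Black: none.
In check with no legal moves → checkmate.

checkmate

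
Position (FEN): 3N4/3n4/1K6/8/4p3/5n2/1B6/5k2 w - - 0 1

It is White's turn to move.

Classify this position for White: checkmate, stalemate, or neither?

White to move; white king on b6.
In check: yes, from the black knight on d7.
King squares — a5: available; b5: available; c5: attacked by Nd7; a6: available; c6: available; a7: available; b7: available; c7: available.
Legal moves for White: Kc7, Kb7, Ka7, Kc6, Ka6, Kb5, Ka5.
White is in check but has 7 legal moves → neither.

neither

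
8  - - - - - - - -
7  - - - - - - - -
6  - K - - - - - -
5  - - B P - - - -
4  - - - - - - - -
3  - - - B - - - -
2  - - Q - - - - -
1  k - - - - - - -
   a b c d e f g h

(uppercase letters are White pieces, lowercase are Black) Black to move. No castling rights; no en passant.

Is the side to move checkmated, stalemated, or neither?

Black to move; black king on a1.
In check: no.
King squares — b1: attacked by Qc2; a2: attacked by Qc2; b2: attacked by Qc2.
Legal moves for Black: none.
Not in check and no legal moves → stalemate.

stalemate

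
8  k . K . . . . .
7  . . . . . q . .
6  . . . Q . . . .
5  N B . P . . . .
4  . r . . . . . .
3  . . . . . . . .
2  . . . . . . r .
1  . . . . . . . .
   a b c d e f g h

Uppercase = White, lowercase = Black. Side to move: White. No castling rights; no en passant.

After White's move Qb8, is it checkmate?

yes

After Qb8: black king on a8; in check: yes, from the white queen on b8.
King squares — a7: attacked by Qb8; b7: attacked by Na5; b8: attacked by Kc8.
Black has no legal moves → checkmate.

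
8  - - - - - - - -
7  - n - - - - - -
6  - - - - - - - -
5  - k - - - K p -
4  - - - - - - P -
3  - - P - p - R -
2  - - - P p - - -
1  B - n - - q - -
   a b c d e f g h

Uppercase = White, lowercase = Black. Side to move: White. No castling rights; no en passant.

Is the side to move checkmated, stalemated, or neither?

neither

White to move; white king on f5.
In check: yes, from the black queen on f1.
Legal moves for White: Kg6, Ke6, Kxg5, Ke5, Ke4, Rf3.
White is in check but has 6 legal moves → neither.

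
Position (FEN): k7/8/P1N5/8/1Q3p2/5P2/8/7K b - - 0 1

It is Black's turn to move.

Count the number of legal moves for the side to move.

Black to move; king on a8.
In check: no.
Legal moves: none.
Count: 0.

0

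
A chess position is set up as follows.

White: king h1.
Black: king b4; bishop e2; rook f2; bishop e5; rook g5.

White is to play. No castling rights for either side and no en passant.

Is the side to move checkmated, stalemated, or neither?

stalemate

White to move; white king on h1.
In check: no.
King squares — g1: attacked by Rg5; g2: attacked by Rf2; h2: attacked by Rf2.
Legal moves for White: none.
Not in check and no legal moves → stalemate.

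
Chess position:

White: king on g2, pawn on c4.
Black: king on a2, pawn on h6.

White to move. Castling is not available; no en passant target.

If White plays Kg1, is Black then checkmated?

After Kg1: black king on a2; in check: no.
Black is not in check, so this cannot be checkmate.

no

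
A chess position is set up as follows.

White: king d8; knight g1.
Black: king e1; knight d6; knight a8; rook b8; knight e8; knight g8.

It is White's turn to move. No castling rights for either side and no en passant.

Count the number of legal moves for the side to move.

1

White to move; king on d8.
In check: yes, from the black rook on b8.
Legal moves: Kd7.
Count: 1.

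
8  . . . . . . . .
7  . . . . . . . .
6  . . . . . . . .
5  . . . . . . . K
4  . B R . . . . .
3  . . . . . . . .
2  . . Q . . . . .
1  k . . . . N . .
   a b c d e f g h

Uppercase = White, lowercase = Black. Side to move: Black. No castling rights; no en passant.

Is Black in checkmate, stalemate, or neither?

stalemate

Black to move; black king on a1.
In check: no.
King squares — b1: attacked by Qc2; a2: attacked by Qc2; b2: attacked by Qc2.
Legal moves for Black: none.
Not in check and no legal moves → stalemate.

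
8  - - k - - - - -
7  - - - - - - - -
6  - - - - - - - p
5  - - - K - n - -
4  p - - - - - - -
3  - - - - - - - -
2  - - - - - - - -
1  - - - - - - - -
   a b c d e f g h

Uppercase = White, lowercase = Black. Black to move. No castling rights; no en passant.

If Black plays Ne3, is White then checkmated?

no

After Ne3: white king on d5; in check: yes, from the black knight on e3.
White has 7 legal replies: Ke6, Kd6, Kc6, Ke5, Kc5, Ke4, Kd4.
In check but a legal move exists → not checkmate.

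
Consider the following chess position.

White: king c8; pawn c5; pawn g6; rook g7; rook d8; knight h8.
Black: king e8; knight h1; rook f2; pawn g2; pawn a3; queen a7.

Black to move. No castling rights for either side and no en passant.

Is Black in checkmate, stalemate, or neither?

checkmate

Black to move; black king on e8.
In check: yes, from the white rook on d8.
King squares — d7: attacked by Rg7; e7: attacked by Rg7; f7: attacked by Pg6; d8: attacked by Kc8; f8: attacked by Rd8.
Legal moves for Black: none.
In check with no legal moves → checkmate.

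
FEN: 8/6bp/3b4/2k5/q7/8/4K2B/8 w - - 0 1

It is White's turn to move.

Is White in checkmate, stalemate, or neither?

White to move; white king on e2.
In check: no.
Legal moves for White: Bxd6+, Be5, Bf4, Bg3, Bg1+, Kf3, Ke3, Kd3, Kf2, Kd2, Kf1, Ke1.
White has 12 legal moves and is not in check → neither.

neither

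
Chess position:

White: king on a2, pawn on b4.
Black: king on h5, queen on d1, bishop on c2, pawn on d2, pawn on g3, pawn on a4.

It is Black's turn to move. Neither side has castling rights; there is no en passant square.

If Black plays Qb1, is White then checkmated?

no

After Qb1: white king on a2; in check: yes, from the black queen on b1.
White has 1 legal reply: Ka3.
In check but a legal move exists → not checkmate.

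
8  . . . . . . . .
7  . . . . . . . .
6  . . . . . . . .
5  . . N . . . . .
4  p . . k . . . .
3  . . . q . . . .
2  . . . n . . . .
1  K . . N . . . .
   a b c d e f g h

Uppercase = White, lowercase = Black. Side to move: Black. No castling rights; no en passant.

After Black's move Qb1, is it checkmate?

yes

After Qb1: white king on a1; in check: yes, from the black queen on b1.
King squares — b1: attacked by Nd2; a2: attacked by Qb1; b2: attacked by Qb1.
White has no legal moves → checkmate.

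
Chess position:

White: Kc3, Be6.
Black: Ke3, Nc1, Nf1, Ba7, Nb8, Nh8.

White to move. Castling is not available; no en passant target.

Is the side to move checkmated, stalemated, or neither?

White to move; white king on c3.
In check: no.
Legal moves for White: Bg8, Bc8, Bf7, Bd7, Bf5, Bd5, Bg4, Bc4, Bh3, Bb3, Ba2, Kc4, Kb4, Kc2, Kb2.
White has 15 legal moves and is not in check → neither.

neither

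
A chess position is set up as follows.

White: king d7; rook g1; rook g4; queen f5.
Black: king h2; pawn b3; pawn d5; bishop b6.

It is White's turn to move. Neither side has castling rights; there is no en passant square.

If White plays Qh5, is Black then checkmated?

After Qh5: black king on h2; in check: yes, from the white queen on h5.
King squares — g1: attacked by Rg4; h1: attacked by Rg1; g2: attacked by Rg1; g3: attacked by Rg1; h3: attacked by Qh5.
Black has no legal moves → checkmate.

yes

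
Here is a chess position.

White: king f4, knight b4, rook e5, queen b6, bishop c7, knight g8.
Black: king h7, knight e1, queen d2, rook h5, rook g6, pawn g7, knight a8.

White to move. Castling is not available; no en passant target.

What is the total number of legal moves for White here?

White to move; king on f4.
In check: yes, from the black queen on d2.
Legal moves: Ke4, Qe3, Re3.
Count: 3.

3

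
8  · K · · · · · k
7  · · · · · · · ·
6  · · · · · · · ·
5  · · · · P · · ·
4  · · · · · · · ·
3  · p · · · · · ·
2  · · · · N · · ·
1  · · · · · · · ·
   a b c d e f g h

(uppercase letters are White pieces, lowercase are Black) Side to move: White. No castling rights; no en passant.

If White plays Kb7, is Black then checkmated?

After Kb7: black king on h8; in check: no.
Black is not in check, so this cannot be checkmate.

no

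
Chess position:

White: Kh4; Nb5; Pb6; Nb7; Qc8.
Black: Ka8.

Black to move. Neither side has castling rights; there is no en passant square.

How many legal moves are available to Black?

0

Black to move; king on a8.
In check: yes, from the white queen on c8.
Legal moves: none.
Count: 0.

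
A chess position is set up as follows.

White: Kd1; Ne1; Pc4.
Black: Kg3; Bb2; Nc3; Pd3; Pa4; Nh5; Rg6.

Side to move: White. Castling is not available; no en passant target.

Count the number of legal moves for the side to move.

1

White to move; king on d1.
In check: yes, from the black knight on c3.
Legal moves: Kd2.
Count: 1.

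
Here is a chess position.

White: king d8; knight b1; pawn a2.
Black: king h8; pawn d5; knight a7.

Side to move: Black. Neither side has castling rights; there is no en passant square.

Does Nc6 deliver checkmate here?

no

After Nc6: white king on d8; in check: yes, from the black knight on c6.
White has 4 legal replies: Ke8, Kc8, Kd7, Kc7.
In check but a legal move exists → not checkmate.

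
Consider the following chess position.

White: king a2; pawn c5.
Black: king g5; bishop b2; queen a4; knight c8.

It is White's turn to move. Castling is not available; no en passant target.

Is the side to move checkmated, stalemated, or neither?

neither

White to move; white king on a2.
In check: yes, from the black queen on a4.
Legal moves for White: Kxb2, Kb1.
White is in check but has 2 legal moves → neither.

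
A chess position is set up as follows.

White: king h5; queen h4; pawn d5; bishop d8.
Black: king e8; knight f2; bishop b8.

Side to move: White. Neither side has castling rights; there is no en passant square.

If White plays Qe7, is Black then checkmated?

yes

After Qe7: black king on e8; in check: yes, from the white queen on e7.
King squares — d7: attacked by Qe7; e7: attacked by Bd8; f7: attacked by Qe7; d8: attacked by Qe7; f8: attacked by Qe7.
Black has no legal moves → checkmate.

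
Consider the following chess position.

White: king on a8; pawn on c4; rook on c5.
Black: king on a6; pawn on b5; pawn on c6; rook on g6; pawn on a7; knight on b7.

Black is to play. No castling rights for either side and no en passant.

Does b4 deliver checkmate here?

no

After b4: white king on a8; in check: no.
White is not in check, so this cannot be checkmate.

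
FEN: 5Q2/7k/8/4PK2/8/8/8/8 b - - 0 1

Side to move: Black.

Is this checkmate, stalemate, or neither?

stalemate

Black to move; black king on h7.
In check: no.
King squares — g6: attacked by Kf5; h6: attacked by Qf8; g7: attacked by Qf8; g8: attacked by Qf8; h8: attacked by Qf8.
Legal moves for Black: none.
Not in check and no legal moves → stalemate.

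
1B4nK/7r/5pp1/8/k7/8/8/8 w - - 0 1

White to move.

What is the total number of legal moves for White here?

2

White to move; king on h8.
In check: yes, from the black rook on h7.
Legal moves: Kxg8, Kxh7.
Count: 2.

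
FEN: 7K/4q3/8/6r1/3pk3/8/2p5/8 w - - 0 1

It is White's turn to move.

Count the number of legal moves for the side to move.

White to move; king on h8.
In check: no.
Legal moves: none.
Count: 0.

0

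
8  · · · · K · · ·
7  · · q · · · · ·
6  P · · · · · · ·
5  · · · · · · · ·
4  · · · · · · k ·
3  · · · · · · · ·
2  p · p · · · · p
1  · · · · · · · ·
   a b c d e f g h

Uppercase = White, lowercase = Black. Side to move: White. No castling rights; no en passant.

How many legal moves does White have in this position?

White to move; king on e8.
In check: no.
Legal moves: Kf8, a7.
Count: 2.

2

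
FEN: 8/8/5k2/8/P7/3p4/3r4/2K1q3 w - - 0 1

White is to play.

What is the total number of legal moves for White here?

White to move; king on c1.
In check: yes, from the black queen on e1.
Legal moves: none.
Count: 0.

0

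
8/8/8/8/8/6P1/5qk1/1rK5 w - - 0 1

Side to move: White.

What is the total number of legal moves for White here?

White to move; king on c1.
In check: yes, from the black rook on b1.
Legal moves: Kxb1.
Count: 1.

1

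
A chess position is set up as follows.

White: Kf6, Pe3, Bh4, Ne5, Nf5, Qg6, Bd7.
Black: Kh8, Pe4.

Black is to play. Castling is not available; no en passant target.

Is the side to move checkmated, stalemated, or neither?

Black to move; black king on h8.
In check: no.
King squares — g7: attacked by Nf5; h7: attacked by Qg6; g8: attacked by Qg6.
Legal moves for Black: none.
Not in check and no legal moves → stalemate.

stalemate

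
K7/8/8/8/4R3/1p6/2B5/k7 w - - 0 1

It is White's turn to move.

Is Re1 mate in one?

After Re1: black king on a1; in check: yes, from the white rook on e1.
Black has 2 legal replies: Kb2, Ka2.
In check but a legal move exists → not checkmate.

no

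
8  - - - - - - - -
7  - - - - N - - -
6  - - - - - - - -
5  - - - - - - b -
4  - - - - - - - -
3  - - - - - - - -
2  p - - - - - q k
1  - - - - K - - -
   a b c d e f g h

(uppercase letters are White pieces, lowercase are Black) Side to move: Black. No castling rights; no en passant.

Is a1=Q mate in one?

yes

After a1=Q: white king on e1; in check: yes, from the black queen on a1.
King squares — d1: attacked by Qa1; f1: attacked by Qa1; d2: attacked by Qg2; e2: attacked by Qg2; f2: attacked by Qg2.
White has no legal moves → checkmate.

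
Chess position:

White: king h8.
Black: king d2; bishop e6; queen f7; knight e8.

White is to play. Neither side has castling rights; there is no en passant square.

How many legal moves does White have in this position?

0

White to move; king on h8.
In check: no.
Legal moves: none.
Count: 0.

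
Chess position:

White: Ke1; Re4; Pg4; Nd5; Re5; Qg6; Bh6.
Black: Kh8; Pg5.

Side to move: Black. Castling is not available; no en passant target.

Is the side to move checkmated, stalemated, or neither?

Black to move; black king on h8.
In check: no.
King squares — g7: attacked by Qg6; h7: attacked by Qg6; g8: attacked by Qg6.
Legal moves for Black: none.
Not in check and no legal moves → stalemate.

stalemate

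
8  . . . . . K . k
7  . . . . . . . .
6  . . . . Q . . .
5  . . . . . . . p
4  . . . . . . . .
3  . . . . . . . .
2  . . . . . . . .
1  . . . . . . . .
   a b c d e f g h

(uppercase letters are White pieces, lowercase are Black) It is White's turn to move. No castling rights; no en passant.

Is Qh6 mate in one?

yes

After Qh6: black king on h8; in check: yes, from the white queen on h6.
King squares — g7: attacked by Qh6; h7: attacked by Qh6; g8: attacked by Kf8.
Black has no legal moves → checkmate.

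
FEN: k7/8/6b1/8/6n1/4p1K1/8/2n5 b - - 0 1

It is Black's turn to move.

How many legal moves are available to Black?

22

Black to move; king on a8.
In check: no.
Legal moves: Kb8, Kb7, Ka7, Be8, Bh7, Bf7, Bh5, Bf5, Be4, Bd3, Bc2, Bb1, Nh6, Nf6, Ne5, Nh2, Nf2, Nd3, Nb3, Ne2+, Na2, e2.
Count: 22.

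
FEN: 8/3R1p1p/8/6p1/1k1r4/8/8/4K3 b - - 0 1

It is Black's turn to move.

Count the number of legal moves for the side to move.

Black to move; king on b4.
In check: no.
Legal moves: Rxd7, Rd6, Rd5, Rh4, Rg4, Rf4, Re4+, Rc4, Rd3, Rd2, Rd1+, Kc5, Kb5, Ka5, Kc4, Ka4, Kc3, Kb3, Ka3, h6, f6, g4, h5, f5.
Count: 24.

24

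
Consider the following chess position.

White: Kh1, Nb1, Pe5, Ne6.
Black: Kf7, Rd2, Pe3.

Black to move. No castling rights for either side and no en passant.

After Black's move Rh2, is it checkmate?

no

After Rh2: white king on h1; in check: yes, from the black rook on h2.
White has 2 legal replies: Kxh2, Kg1.
In check but a legal move exists → not checkmate.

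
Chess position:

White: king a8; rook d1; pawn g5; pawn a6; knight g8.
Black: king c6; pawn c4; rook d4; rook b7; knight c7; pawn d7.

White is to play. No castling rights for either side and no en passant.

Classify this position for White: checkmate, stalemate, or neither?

White to move; white king on a8.
In check: yes, from the black knight on c7.
King squares — a7: attacked by Rb7; b7: attacked by Kc6; b8: attacked by Rb7.
Legal moves for White: none.
In check with no legal moves → checkmate.

checkmate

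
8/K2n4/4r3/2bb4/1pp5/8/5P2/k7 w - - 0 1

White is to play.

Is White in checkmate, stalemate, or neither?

White to move; white king on a7.
In check: yes, from the black bishop on c5.
King squares — a6: attacked by Re6; b6: attacked by Bc5; b7: attacked by Bd5; a8: attacked by Bd5; b8: attacked by Nd7.
Legal moves for White: none.
In check with no legal moves → checkmate.

checkmate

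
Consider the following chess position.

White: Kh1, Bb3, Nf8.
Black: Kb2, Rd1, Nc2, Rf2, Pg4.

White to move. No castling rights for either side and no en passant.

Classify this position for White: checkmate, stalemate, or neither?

checkmate

White to move; white king on h1.
In check: yes, from the black rook on d1.
King squares — g1: attacked by Rd1; g2: attacked by Rf2; h2: attacked by Rf2.
Legal moves for White: none.
In check with no legal moves → checkmate.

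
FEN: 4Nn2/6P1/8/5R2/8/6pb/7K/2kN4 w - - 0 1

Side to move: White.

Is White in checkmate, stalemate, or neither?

neither

White to move; white king on h2.
In check: yes, from the black pawn on g3.
King squares — g1: available; h1: available; g2: attacked by Bh3; g3: available; h3: available.
Legal moves for White: Kxh3, Kxg3, Kh1, Kg1.
White is in check but has 4 legal moves → neither.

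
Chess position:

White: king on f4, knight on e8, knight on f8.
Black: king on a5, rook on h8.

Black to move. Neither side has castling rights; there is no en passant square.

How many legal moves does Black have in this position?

14

Black to move; king on a5.
In check: no.
Legal moves: Rg8, Rxf8+, Rh7, Rh6, Rh5, Rh4+, Rh3, Rh2, Rh1, Kb6, Ka6, Kb5, Kb4, Ka4.
Count: 14.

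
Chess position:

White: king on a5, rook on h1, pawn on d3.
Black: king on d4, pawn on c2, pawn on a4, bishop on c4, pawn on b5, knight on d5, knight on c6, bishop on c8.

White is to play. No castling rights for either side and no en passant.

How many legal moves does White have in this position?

0

White to move; king on a5.
In check: yes, from the black knight on c6.
Legal moves: none.
Count: 0.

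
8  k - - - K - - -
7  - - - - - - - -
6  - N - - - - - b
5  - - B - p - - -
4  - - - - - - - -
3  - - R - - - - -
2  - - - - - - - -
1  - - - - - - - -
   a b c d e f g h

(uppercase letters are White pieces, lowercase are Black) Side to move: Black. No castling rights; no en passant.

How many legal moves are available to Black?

3

Black to move; king on a8.
In check: yes, from the white knight on b6.
Legal moves: Kb8, Kb7, Ka7.
Count: 3.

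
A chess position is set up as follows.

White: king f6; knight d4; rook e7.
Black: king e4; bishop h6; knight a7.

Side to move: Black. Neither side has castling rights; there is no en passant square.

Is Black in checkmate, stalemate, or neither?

Black to move; black king on e4.
In check: yes, from the white rook on e7.
Legal moves for Black: Kd5, Kf4, Kxd4, Kd3.
Black is in check but has 4 legal moves → neither.

neither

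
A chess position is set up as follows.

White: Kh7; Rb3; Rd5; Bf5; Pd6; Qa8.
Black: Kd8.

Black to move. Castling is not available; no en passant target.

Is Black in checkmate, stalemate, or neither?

checkmate

Black to move; black king on d8.
In check: yes, from the white queen on a8.
King squares — c7: attacked by Pd6; d7: attacked by Bf5; e7: attacked by Pd6; c8: attacked by Bf5; e8: attacked by Qa8.
Legal moves for Black: none.
In check with no legal moves → checkmate.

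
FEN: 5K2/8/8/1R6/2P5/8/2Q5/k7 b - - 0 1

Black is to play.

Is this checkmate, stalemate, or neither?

stalemate

Black to move; black king on a1.
In check: no.
King squares — b1: attacked by Qc2; a2: attacked by Qc2; b2: attacked by Qc2.
Legal moves for Black: none.
Not in check and no legal moves → stalemate.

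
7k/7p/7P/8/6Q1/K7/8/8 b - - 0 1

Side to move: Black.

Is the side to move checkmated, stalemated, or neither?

stalemate

Black to move; black king on h8.
In check: no.
King squares — g7: attacked by Qg4; h7: own pawn; g8: attacked by Qg4.
Legal moves for Black: none.
Not in check and no legal moves → stalemate.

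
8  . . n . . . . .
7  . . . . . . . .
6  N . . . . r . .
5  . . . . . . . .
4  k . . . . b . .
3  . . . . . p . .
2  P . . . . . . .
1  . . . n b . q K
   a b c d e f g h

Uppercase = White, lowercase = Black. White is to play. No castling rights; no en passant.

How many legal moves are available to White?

White to move; king on h1.
In check: yes, from the black queen on g1.
Legal moves: Kxg1.
Count: 1.

1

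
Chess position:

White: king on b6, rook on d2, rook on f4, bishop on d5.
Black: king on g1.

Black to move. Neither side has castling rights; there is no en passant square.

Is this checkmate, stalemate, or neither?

Black to move; black king on g1.
In check: no.
King squares — f1: attacked by Rf4; h1: attacked by Bd5; f2: attacked by Rd2; g2: attacked by Rd2; h2: attacked by Rd2.
Legal moves for Black: none.
Not in check and no legal moves → stalemate.

stalemate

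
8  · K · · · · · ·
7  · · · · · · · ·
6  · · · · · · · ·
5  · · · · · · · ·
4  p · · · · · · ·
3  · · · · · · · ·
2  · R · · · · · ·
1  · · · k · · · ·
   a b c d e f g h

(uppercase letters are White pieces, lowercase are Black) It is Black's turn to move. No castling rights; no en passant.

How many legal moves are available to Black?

Black to move; king on d1.
In check: no.
Legal moves: Ke1, Kc1, a3.
Count: 3.

3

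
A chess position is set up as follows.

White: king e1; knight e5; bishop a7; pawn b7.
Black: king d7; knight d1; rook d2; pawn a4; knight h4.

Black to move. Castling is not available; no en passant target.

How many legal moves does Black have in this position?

6

Black to move; king on d7.
In check: yes, from the white knight on e5.
Legal moves: Ke8, Kd8, Ke7, Kc7, Ke6, Kd6.
Count: 6.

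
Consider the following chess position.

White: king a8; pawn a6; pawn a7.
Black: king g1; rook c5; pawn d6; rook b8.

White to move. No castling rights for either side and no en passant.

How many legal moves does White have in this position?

White to move; king on a8.
In check: yes, from the black rook on b8.
Legal moves: Kxb8, axb8=Q, axb8=R, axb8=B, axb8=N.
Count: 5.

5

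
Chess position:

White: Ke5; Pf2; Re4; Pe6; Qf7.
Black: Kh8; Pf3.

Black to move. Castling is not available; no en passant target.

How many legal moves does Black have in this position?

Black to move; king on h8.
In check: no.
Legal moves: none.
Count: 0.

0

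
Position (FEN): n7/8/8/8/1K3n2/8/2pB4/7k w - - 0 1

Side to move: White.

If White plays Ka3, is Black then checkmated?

After Ka3: black king on h1; in check: no.
Black is not in check, so this cannot be checkmate.

no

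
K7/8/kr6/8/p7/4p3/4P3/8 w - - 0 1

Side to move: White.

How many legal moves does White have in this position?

0

White to move; king on a8.
In check: no.
Legal moves: none.
Count: 0.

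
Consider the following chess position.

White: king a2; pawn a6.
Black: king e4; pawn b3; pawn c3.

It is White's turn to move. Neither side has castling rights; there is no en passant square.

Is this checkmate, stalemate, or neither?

neither

White to move; white king on a2.
In check: yes, from the black pawn on b3.
Legal moves for White: Kxb3, Ka3, Kb1, Ka1.
White is in check but has 4 legal moves → neither.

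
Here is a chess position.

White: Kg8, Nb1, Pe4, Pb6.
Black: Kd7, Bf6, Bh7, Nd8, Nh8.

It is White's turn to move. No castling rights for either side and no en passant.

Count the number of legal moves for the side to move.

White to move; king on g8.
In check: yes, from the black bishop on h7.
Legal moves: Kf8, Kxh7.
Count: 2.

2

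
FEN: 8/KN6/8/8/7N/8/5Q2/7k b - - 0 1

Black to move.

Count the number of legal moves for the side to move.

0

Black to move; king on h1.
In check: no.
Legal moves: none.
Count: 0.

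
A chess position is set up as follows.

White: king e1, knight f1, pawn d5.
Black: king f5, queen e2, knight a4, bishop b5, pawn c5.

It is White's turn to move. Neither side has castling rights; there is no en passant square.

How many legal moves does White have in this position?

0

White to move; king on e1.
In check: yes, from the black queen on e2.
Legal moves: none.
Count: 0.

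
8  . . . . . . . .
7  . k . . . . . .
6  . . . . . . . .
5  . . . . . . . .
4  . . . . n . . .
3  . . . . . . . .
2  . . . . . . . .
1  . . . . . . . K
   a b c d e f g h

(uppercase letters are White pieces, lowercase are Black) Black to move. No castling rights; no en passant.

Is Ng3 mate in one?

After Ng3: white king on h1; in check: yes, from the black knight on g3.
White has 3 legal replies: Kh2, Kg2, Kg1.
In check but a legal move exists → not checkmate.

no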